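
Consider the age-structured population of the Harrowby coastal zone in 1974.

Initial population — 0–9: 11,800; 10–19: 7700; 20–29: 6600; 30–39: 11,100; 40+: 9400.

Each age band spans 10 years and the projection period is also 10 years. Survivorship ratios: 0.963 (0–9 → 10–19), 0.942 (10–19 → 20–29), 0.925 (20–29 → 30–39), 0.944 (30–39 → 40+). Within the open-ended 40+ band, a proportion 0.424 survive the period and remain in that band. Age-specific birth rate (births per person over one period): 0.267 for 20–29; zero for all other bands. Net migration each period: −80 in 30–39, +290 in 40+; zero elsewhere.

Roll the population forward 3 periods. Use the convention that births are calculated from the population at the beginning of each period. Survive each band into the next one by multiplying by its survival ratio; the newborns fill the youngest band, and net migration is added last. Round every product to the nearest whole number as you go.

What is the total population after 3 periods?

Let group 1 be 0–9 through group 5 = 40+.
Period 1.
Births: 6600 * 0.267 = 1762
Group 2: 11800 * 0.963 = 11363
Group 3: 7700 * 0.942 = 7253
Group 4: 6600 * 0.925 = 6105
Group 5: 11100 * 0.944 + 9400 * 0.424 = 10478 + 3986 = 14464
Net migration: Group 4 − 80 → 6025; Group 5 + 290 → 14754
Population now: 0–9=1762, 10–19=11363, 20–29=7253, 30–39=6025, 40+=14754
Period 2.
Births: 7253 * 0.267 = 1937
Group 2: 1762 * 0.963 = 1697
Group 3: 11363 * 0.942 = 10704
Group 4: 7253 * 0.925 = 6709
Group 5: 6025 * 0.944 + 14754 * 0.424 = 5688 + 6256 = 11944
Net migration: Group 4 − 80 → 6629; Group 5 + 290 → 12234
Population now: 0–9=1937, 10–19=1697, 20–29=10704, 30–39=6629, 40+=12234
Period 3.
Births: 10704 * 0.267 = 2858
Group 2: 1937 * 0.963 = 1865
Group 3: 1697 * 0.942 = 1599
Group 4: 10704 * 0.925 = 9901
Group 5: 6629 * 0.944 + 12234 * 0.424 = 6258 + 5187 = 11445
Net migration: Group 4 − 80 → 9821; Group 5 + 290 → 11735
Population now: 0–9=2858, 10–19=1865, 20–29=1599, 30–39=9821, 40+=11735
Total after period 3: 2858 + 1865 + 1599 + 9821 + 11735 = 27878

27878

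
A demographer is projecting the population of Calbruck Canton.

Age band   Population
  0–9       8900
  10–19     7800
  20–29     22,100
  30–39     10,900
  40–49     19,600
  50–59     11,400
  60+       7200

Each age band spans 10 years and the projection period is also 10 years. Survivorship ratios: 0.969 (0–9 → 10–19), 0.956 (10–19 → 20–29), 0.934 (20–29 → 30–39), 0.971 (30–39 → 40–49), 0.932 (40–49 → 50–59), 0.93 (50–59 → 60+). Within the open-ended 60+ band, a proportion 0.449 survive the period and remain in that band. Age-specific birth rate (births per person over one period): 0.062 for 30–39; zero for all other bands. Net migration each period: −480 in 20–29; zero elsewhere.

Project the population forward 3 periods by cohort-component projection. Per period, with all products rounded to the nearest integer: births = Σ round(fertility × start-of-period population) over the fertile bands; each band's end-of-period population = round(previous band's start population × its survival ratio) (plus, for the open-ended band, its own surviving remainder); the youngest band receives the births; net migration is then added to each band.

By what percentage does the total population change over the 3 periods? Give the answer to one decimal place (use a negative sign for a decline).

Period 1:
Births: 10900 * 0.062 = 676
10–19: 8900 * 0.969 = 8624
20–29: 7800 * 0.956 = 7457
30–39: 22100 * 0.934 = 20641
40–49: 10900 * 0.971 = 10584
50–59: 19600 * 0.932 = 18267
60+: 11400 * 0.93 + 7200 * 0.449 = 10602 + 3233 = 13835
Net migration: 20–29 − 480 → 6977
Giving 676 / 8624 / 6977 / 20641 / 10584 / 18267 / 13835.
Period 2:
Births: 20641 * 0.062 = 1280
10–19: 676 * 0.969 = 655
20–29: 8624 * 0.956 = 8245
30–39: 6977 * 0.934 = 6517
40–49: 20641 * 0.971 = 20042
50–59: 10584 * 0.932 = 9864
60+: 18267 * 0.93 + 13835 * 0.449 = 16988 + 6212 = 23200
Net migration: 20–29 − 480 → 7765
Giving 1280 / 655 / 7765 / 6517 / 20042 / 9864 / 23200.
Period 3:
Births: 6517 * 0.062 = 404
10–19: 1280 * 0.969 = 1240
20–29: 655 * 0.956 = 626
30–39: 7765 * 0.934 = 7253
40–49: 6517 * 0.971 = 6328
50–59: 20042 * 0.932 = 18679
60+: 9864 * 0.93 + 23200 * 0.449 = 9174 + 10417 = 19591
Net migration: 20–29 − 480 → 146
Giving 404 / 1240 / 146 / 7253 / 6328 / 18679 / 19591.
Total: 87900 → 53641; change = -34259; percentage change = -39.0%

-39.0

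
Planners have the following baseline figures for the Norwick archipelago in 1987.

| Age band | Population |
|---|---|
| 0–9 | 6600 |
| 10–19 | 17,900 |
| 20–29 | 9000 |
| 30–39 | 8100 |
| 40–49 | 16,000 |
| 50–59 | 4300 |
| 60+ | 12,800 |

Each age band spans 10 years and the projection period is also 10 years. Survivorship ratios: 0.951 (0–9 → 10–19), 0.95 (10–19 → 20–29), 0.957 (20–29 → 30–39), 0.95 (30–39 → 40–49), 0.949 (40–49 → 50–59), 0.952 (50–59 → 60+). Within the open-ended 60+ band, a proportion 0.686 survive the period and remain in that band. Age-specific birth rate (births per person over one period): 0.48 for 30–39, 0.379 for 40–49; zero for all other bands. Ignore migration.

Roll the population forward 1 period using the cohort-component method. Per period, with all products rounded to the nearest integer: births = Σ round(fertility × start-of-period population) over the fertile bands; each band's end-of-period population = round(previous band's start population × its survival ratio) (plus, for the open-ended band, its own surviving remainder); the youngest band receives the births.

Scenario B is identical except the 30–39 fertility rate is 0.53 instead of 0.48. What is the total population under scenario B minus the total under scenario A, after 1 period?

405

Let band 1 be 0–9 through band 7 = 60+.
[period 1]
Births: 8100 × 0.48 = 3888  |  16000 × 0.379 = 6064 — total 9952
Band 2: 6600 × 0.951 = 6277
Band 3: 17900 × 0.95 = 17005
Band 4: 9000 × 0.957 = 8613
Band 5: 8100 × 0.95 = 7695
Band 6: 16000 × 0.949 = 15184
Band 7: 4300 × 0.952 + 12800 × 0.686 = 4094 + 8781 = 12875
→ [9952, 6277, 17005, 8613, 7695, 15184, 12875]
Scenario A total after 1 period: 77601
Scenario B projection —
[period 1]
Births: 8100 × 0.53 = 4293  |  16000 × 0.379 = 6064 — total 10357
Band 2: 6600 × 0.951 = 6277
Band 3: 17900 × 0.95 = 17005
Band 4: 9000 × 0.957 = 8613
Band 5: 8100 × 0.95 = 7695
Band 6: 16000 × 0.949 = 15184
Band 7: 4300 × 0.952 + 12800 × 0.686 = 4094 + 8781 = 12875
→ [10357, 6277, 17005, 8613, 7695, 15184, 12875]
Scenario B total after 1 period: 78006
Difference B − A = 78006 − 77601 = 405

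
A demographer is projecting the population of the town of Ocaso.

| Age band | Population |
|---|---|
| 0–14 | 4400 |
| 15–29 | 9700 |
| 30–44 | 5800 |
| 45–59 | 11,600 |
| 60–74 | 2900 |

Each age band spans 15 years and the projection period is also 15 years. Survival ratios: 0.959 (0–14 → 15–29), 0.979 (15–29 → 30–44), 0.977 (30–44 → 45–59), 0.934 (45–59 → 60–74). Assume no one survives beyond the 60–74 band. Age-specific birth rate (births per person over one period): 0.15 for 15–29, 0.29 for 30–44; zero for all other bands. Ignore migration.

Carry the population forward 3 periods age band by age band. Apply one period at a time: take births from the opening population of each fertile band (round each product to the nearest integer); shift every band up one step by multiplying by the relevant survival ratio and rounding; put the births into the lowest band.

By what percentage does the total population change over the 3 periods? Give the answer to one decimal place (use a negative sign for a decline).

-40.3

Period 1.
Births: 9700 × 0.15 = 1455  |  5800 × 0.29 = 1682 — total 3137
15–29: 4400 × 0.959 = 4220
30–44: 9700 × 0.979 = 9496
45–59: 5800 × 0.977 = 5667
60–74: 11600 × 0.934 = 10834
→ [3137, 4220, 9496, 5667, 10834]
Period 2.
Births: 4220 × 0.15 = 633  |  9496 × 0.29 = 2754 — total 3387
15–29: 3137 × 0.959 = 3008
30–44: 4220 × 0.979 = 4131
45–59: 9496 × 0.977 = 9278
60–74: 5667 × 0.934 = 5293
→ [3387, 3008, 4131, 9278, 5293]
Period 3.
Births: 3008 × 0.15 = 451  |  4131 × 0.29 = 1198 — total 1649
15–29: 3387 × 0.959 = 3248
30–44: 3008 × 0.979 = 2945
45–59: 4131 × 0.977 = 4036
60–74: 9278 × 0.934 = 8666
→ [1649, 3248, 2945, 4036, 8666]
Total: 34400 → 20544; change = -13856; percentage change = -40.3%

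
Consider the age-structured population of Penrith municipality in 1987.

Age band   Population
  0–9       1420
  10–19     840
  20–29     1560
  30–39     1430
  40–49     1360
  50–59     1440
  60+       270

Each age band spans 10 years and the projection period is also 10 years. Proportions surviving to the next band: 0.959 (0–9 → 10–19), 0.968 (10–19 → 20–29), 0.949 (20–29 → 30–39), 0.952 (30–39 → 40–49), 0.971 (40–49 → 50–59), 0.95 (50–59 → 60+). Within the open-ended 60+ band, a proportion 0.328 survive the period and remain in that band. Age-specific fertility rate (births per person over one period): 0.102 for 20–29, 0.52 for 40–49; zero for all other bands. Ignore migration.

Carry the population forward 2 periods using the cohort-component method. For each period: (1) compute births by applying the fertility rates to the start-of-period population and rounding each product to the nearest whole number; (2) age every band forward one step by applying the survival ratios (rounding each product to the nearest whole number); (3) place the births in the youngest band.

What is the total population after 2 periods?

— Period 1 —
Births: 1560 × 0.102 = 159, 1360 × 0.52 = 707 — total 866
10–19: 1420 × 0.959 = 1362
20–29: 840 × 0.968 = 813
30–39: 1560 × 0.949 = 1480
40–49: 1430 × 0.952 = 1361
50–59: 1360 × 0.971 = 1321
60+: 1440 × 0.95 + 270 × 0.328 = 1368 + 89 = 1457
Giving 866 / 1362 / 813 / 1480 / 1361 / 1321 / 1457.
— Period 2 —
Births: 813 × 0.102 = 83, 1361 × 0.52 = 708 — total 791
10–19: 866 × 0.959 = 830
20–29: 1362 × 0.968 = 1318
30–39: 813 × 0.949 = 772
40–49: 1480 × 0.952 = 1409
50–59: 1361 × 0.971 = 1322
60+: 1321 × 0.95 + 1457 × 0.328 = 1255 + 478 = 1733
Giving 791 / 830 / 1318 / 772 / 1409 / 1322 / 1733.
Total after period 2: 791 + 830 + 1318 + 772 + 1409 + 1322 + 1733 = 8175

8175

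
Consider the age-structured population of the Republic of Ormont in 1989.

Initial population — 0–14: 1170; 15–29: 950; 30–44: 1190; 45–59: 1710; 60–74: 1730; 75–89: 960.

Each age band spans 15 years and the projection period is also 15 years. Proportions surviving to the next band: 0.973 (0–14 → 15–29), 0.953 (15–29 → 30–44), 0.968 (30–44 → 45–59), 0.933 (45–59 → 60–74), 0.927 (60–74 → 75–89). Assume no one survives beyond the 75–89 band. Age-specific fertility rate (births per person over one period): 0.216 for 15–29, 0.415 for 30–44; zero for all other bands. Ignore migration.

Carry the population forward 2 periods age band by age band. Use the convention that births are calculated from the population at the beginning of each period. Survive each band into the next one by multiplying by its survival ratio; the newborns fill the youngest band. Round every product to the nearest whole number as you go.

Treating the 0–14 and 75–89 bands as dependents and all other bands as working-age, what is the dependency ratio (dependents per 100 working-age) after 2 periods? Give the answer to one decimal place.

56.5

[period 1]
Births: 950 × 0.216 = 205  |  1190 × 0.415 = 494 → 699
15–29: 1170 × 0.973 = 1138
30–44: 950 × 0.953 = 905
45–59: 1190 × 0.968 = 1152
60–74: 1710 × 0.933 = 1595
75–89: 1730 × 0.927 = 1604
→ [699, 1138, 905, 1152, 1595, 1604]
[period 2]
Births: 1138 × 0.216 = 246  |  905 × 0.415 = 376 → 622
15–29: 699 × 0.973 = 680
30–44: 1138 × 0.953 = 1085
45–59: 905 × 0.968 = 876
60–74: 1152 × 0.933 = 1075
75–89: 1595 × 0.927 = 1479
→ [622, 680, 1085, 876, 1075, 1479]
Dependents (band 0–14 + band 75–89) = 622 + 1479 = 2101; working-age = 3716; ratio = 2101/3716 × 100 = 56.5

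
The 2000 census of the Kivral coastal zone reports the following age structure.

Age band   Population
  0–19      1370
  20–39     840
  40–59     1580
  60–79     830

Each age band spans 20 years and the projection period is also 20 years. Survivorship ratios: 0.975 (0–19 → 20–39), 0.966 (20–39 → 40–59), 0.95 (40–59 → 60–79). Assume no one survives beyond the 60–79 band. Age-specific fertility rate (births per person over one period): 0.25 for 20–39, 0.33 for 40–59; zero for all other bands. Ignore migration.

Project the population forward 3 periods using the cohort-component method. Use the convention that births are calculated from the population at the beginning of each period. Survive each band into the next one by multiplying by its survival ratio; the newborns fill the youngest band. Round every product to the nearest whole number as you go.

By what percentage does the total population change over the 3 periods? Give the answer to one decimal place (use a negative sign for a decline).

-32.8

Period 1.
Births: 840 * 0.25 = 210  |  1580 * 0.33 = 521 — total 731
20–39: 1370 * 0.975 = 1336
40–59: 840 * 0.966 = 811
60–79: 1580 * 0.95 = 1501
End of period: [731, 1336, 811, 1501]
Period 2.
Births: 1336 * 0.25 = 334  |  811 * 0.33 = 268 — total 602
20–39: 731 * 0.975 = 713
40–59: 1336 * 0.966 = 1291
60–79: 811 * 0.95 = 770
End of period: [602, 713, 1291, 770]
Period 3.
Births: 713 * 0.25 = 178  |  1291 * 0.33 = 426 — total 604
20–39: 602 * 0.975 = 587
40–59: 713 * 0.966 = 689
60–79: 1291 * 0.95 = 1226
End of period: [604, 587, 689, 1226]
Total: 4620 → 3106; change = -1514; percentage change = -32.8%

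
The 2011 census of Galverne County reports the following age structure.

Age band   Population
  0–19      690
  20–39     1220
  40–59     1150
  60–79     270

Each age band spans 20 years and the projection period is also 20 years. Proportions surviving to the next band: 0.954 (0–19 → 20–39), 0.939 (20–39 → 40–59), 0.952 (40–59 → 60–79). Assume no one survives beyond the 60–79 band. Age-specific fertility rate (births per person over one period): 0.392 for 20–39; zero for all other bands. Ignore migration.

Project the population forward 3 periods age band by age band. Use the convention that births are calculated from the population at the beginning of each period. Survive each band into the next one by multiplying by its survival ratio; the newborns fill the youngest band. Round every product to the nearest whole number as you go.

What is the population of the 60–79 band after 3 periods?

(Bands numbered youngest = 1 to oldest = 4.)
— Period 1 —
Births: 1220 * 0.392 = 478
Band 2: 690 * 0.954 = 658
Band 3: 1220 * 0.939 = 1146
Band 4: 1150 * 0.952 = 1095
→ [478, 658, 1146, 1095]
— Period 2 —
Births: 658 * 0.392 = 258
Band 2: 478 * 0.954 = 456
Band 3: 658 * 0.939 = 618
Band 4: 1146 * 0.952 = 1091
→ [258, 456, 618, 1091]
— Period 3 —
Births: 456 * 0.392 = 179
Band 2: 258 * 0.954 = 246
Band 3: 456 * 0.939 = 428
Band 4: 618 * 0.952 = 588
→ [179, 246, 428, 588]

588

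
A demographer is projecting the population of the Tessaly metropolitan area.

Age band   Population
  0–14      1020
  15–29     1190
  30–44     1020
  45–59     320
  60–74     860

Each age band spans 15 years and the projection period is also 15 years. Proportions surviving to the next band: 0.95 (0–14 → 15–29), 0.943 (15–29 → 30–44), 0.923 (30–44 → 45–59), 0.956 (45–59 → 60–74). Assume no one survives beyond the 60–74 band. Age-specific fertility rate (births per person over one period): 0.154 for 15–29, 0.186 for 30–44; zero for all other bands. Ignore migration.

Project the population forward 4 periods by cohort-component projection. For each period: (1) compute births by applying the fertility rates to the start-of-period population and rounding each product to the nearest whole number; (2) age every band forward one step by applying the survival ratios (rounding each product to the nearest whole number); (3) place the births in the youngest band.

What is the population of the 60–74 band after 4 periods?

807

Numbering the bands 1..5 from youngest to oldest:
After projecting period 1:
Births: 1190 * 0.154 = 183  |  1020 * 0.186 = 190 → 373
Band 2: 1020 * 0.95 = 969
Band 3: 1190 * 0.943 = 1122
Band 4: 1020 * 0.923 = 941
Band 5: 320 * 0.956 = 306
→ [373, 969, 1122, 941, 306]
After projecting period 2:
Births: 969 * 0.154 = 149  |  1122 * 0.186 = 209 → 358
Band 2: 373 * 0.95 = 354
Band 3: 969 * 0.943 = 914
Band 4: 1122 * 0.923 = 1036
Band 5: 941 * 0.956 = 900
→ [358, 354, 914, 1036, 900]
After projecting period 3:
Births: 354 * 0.154 = 55  |  914 * 0.186 = 170 → 225
Band 2: 358 * 0.95 = 340
Band 3: 354 * 0.943 = 334
Band 4: 914 * 0.923 = 844
Band 5: 1036 * 0.956 = 990
→ [225, 340, 334, 844, 990]
After projecting period 4:
Births: 340 * 0.154 = 52  |  334 * 0.186 = 62 → 114
Band 2: 225 * 0.95 = 214
Band 3: 340 * 0.943 = 321
Band 4: 334 * 0.923 = 308
Band 5: 844 * 0.956 = 807
→ [114, 214, 321, 308, 807]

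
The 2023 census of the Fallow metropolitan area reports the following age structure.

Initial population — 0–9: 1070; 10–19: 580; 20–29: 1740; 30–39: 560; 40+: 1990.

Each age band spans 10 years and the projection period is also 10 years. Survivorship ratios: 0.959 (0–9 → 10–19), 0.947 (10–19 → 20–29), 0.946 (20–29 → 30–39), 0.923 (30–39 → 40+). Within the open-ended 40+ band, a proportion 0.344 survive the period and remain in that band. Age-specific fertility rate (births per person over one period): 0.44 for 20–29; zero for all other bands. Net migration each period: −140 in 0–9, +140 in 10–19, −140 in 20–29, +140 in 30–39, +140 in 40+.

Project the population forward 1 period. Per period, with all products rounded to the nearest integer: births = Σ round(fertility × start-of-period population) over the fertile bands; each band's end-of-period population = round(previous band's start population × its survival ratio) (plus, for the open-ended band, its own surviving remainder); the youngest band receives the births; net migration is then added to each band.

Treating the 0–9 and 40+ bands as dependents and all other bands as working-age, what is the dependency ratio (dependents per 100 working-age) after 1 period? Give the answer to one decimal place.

58.6

Numbering the groups 1..5 from youngest to oldest:
After projecting period 1:
Births: 1740 × 0.44 = 766
Group 2: 1070 × 0.959 = 1026
Group 3: 580 × 0.947 = 549
Group 4: 1740 × 0.946 = 1646
Group 5: 560 × 0.923 + 1990 × 0.344 = 517 + 685 = 1202
Net migration: Group 1 − 140 → 626; Group 2 + 140 → 1166; Group 3 − 140 → 409; Group 4 + 140 → 1786; Group 5 + 140 → 1342
End of period: [626, 1166, 409, 1786, 1342]
Dependents (band 0–9 + band 40+) = 626 + 1342 = 1968; working-age = 3361; ratio = 1968/3361 × 100 = 58.6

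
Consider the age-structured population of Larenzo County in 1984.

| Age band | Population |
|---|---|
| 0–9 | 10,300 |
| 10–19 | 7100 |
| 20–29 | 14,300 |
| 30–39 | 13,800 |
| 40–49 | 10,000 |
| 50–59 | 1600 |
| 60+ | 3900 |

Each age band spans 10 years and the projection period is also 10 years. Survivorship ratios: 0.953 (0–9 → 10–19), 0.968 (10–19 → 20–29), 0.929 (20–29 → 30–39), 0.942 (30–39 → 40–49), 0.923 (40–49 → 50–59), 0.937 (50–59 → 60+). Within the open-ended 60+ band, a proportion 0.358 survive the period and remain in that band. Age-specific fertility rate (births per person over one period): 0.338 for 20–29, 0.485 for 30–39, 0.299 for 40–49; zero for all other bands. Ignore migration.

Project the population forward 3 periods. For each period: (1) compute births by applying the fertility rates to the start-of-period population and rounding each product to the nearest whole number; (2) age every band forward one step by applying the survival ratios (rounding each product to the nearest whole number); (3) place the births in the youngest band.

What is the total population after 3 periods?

[period 1]
Births: 14300 * 0.338 = 4833  |  13800 * 0.485 = 6693  |  10000 * 0.299 = 2990 → total 14516
10–19: 10300 * 0.953 = 9816
20–29: 7100 * 0.968 = 6873
30–39: 14300 * 0.929 = 13285
40–49: 13800 * 0.942 = 13000
50–59: 10000 * 0.923 = 9230
60+: 1600 * 0.937 + 3900 * 0.358 = 1499 + 1396 = 2895
→ [14516, 9816, 6873, 13285, 13000, 9230, 2895]
[period 2]
Births: 6873 * 0.338 = 2323  |  13285 * 0.485 = 6443  |  13000 * 0.299 = 3887 → total 12653
10–19: 14516 * 0.953 = 13834
20–29: 9816 * 0.968 = 9502
30–39: 6873 * 0.929 = 6385
40–49: 13285 * 0.942 = 12514
50–59: 13000 * 0.923 = 11999
60+: 9230 * 0.937 + 2895 * 0.358 = 8649 + 1036 = 9685
→ [12653, 13834, 9502, 6385, 12514, 11999, 9685]
[period 3]
Births: 9502 * 0.338 = 3212  |  6385 * 0.485 = 3097  |  12514 * 0.299 = 3742 → total 10051
10–19: 12653 * 0.953 = 12058
20–29: 13834 * 0.968 = 13391
30–39: 9502 * 0.929 = 8827
40–49: 6385 * 0.942 = 6015
50–59: 12514 * 0.923 = 11550
60+: 11999 * 0.937 + 9685 * 0.358 = 11243 + 3467 = 14710
→ [10051, 12058, 13391, 8827, 6015, 11550, 14710]
Total after period 3: 10051 + 12058 + 13391 + 8827 + 6015 + 11550 + 14710 = 76602

76602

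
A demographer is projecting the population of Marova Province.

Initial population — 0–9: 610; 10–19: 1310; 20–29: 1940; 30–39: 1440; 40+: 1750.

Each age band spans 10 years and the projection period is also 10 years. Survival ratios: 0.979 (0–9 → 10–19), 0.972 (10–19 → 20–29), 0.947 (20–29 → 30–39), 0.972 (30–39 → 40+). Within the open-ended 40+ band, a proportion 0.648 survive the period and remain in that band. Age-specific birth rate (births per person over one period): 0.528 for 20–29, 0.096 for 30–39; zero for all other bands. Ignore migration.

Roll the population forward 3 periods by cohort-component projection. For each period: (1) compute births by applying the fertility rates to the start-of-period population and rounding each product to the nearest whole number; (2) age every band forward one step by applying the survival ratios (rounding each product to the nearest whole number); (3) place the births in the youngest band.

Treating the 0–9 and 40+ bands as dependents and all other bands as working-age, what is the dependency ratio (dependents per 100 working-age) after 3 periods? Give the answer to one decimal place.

Call the groups 1 to 5, youngest first.
[period 1]
Births: 1940 * 0.528 = 1024 ; 1440 * 0.096 = 138 → 1162
Group 2: 610 * 0.979 = 597
Group 3: 1310 * 0.972 = 1273
Group 4: 1940 * 0.947 = 1837
Group 5: 1440 * 0.972 + 1750 * 0.648 = 1400 + 1134 = 2534
→ [1162, 597, 1273, 1837, 2534]
[period 2]
Births: 1273 * 0.528 = 672 ; 1837 * 0.096 = 176 → 848
Group 2: 1162 * 0.979 = 1138
Group 3: 597 * 0.972 = 580
Group 4: 1273 * 0.947 = 1206
Group 5: 1837 * 0.972 + 2534 * 0.648 = 1786 + 1642 = 3428
→ [848, 1138, 580, 1206, 3428]
[period 3]
Births: 580 * 0.528 = 306 ; 1206 * 0.096 = 116 → 422
Group 2: 848 * 0.979 = 830
Group 3: 1138 * 0.972 = 1106
Group 4: 580 * 0.947 = 549
Group 5: 1206 * 0.972 + 3428 * 0.648 = 1172 + 2221 = 3393
→ [422, 830, 1106, 549, 3393]
Dependents (band 0–9 + band 40+) = 422 + 3393 = 3815; working-age = 2485; ratio = 3815/2485 × 100 = 153.5

153.5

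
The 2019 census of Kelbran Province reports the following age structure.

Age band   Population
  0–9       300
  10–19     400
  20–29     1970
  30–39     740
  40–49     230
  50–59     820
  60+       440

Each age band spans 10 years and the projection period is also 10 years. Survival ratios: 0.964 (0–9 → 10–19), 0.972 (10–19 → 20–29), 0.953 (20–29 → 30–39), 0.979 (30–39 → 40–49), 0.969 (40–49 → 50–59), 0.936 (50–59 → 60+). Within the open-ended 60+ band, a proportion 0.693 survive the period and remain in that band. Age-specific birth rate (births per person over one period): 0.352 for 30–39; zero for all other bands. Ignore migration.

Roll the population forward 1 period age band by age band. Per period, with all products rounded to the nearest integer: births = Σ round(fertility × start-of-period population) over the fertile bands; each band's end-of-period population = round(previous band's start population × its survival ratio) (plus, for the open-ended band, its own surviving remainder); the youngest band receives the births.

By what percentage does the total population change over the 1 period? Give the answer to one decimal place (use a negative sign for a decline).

Period 1.
Births: 740 × 0.352 = 260
10–19: 300 × 0.964 = 289
20–29: 400 × 0.972 = 389
30–39: 1970 × 0.953 = 1877
40–49: 740 × 0.979 = 724
50–59: 230 × 0.969 = 223
60+: 820 × 0.936 + 440 × 0.693 = 768 + 305 = 1073
End of period: [260, 289, 389, 1877, 724, 223, 1073]
Total: 4900 → 4835; change = -65; percentage change = -1.3%

-1.3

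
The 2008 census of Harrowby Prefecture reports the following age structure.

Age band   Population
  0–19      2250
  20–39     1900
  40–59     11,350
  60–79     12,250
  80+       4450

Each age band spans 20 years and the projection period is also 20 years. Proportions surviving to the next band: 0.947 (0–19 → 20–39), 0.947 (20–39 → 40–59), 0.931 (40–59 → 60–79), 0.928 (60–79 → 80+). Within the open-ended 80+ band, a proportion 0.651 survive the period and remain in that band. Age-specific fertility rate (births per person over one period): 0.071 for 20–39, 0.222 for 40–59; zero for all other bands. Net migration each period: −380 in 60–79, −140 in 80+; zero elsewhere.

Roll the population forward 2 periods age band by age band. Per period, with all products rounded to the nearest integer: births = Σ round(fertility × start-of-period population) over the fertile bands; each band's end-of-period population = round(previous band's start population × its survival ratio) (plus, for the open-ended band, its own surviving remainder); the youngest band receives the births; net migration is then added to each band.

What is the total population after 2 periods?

24886

— Period 1 —
Births: 1900 * 0.071 = 135, 11350 * 0.222 = 2520 → 2655
20–39: 2250 * 0.947 = 2131
40–59: 1900 * 0.947 = 1799
60–79: 11350 * 0.931 = 10567
80+: 12250 * 0.928 + 4450 * 0.651 = 11368 + 2897 = 14265
Net migration: 60–79 − 380 → 10187; 80+ − 140 → 14125
End of period: [2655, 2131, 1799, 10187, 14125]
— Period 2 —
Births: 2131 * 0.071 = 151, 1799 * 0.222 = 399 → 550
20–39: 2655 * 0.947 = 2514
40–59: 2131 * 0.947 = 2018
60–79: 1799 * 0.931 = 1675
80+: 10187 * 0.928 + 14125 * 0.651 = 9454 + 9195 = 18649
Net migration: 60–79 − 380 → 1295; 80+ − 140 → 18509
End of period: [550, 2514, 2018, 1295, 18509]
Total after period 2: 550 + 2514 + 2018 + 1295 + 18509 = 24886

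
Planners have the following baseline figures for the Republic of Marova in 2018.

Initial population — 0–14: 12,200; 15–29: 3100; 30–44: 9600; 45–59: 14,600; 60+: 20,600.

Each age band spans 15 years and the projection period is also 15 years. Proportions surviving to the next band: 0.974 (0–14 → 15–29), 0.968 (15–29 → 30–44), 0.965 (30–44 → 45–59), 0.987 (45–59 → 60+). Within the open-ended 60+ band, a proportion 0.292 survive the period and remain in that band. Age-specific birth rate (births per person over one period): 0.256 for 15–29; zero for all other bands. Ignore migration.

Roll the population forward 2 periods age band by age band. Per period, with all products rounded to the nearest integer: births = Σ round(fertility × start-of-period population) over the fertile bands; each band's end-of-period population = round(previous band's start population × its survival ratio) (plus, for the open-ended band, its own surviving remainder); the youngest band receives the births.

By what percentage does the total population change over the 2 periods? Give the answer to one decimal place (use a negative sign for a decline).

Call the groups 1 to 5, youngest first.
Period 1:
Births: 3100 × 0.256 = 794
Group 2: 12200 × 0.974 = 11883
Group 3: 3100 × 0.968 = 3001
Group 4: 9600 × 0.965 = 9264
Group 5: 14600 × 0.987 + 20600 × 0.292 = 14410 + 6015 = 20425
Giving 794 / 11883 / 3001 / 9264 / 20425.
Period 2:
Births: 11883 × 0.256 = 3042
Group 2: 794 × 0.974 = 773
Group 3: 11883 × 0.968 = 11503
Group 4: 3001 × 0.965 = 2896
Group 5: 9264 × 0.987 + 20425 × 0.292 = 9144 + 5964 = 15108
Giving 3042 / 773 / 11503 / 2896 / 15108.
Total: 60100 → 33322; change = -26778; percentage change = -44.6%

-44.6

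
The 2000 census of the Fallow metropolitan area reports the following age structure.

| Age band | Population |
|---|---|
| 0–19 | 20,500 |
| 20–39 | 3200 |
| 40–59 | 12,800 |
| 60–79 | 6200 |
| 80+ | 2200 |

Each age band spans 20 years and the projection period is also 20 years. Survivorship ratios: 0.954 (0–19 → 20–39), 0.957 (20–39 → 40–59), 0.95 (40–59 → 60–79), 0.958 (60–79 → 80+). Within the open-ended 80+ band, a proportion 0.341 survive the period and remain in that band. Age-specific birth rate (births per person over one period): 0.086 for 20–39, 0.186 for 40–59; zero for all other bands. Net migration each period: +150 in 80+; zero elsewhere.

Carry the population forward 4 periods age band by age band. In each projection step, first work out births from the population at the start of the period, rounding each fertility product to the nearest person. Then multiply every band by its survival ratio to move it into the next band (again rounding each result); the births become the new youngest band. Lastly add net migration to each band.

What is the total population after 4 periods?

— Period 1 —
Births: 3200 * 0.086 = 275, 12800 * 0.186 = 2381 → total 2656
20–39: 20500 * 0.954 = 19557
40–59: 3200 * 0.957 = 3062
60–79: 12800 * 0.95 = 12160
80+: 6200 * 0.958 + 2200 * 0.341 = 5940 + 750 = 6690
Net migration: 80+ + 150 → 6840
Population now: 0–19=2656, 20–39=19557, 40–59=3062, 60–79=12160, 80+=6840
— Period 2 —
Births: 19557 * 0.086 = 1682, 3062 * 0.186 = 570 → total 2252
20–39: 2656 * 0.954 = 2534
40–59: 19557 * 0.957 = 18716
60–79: 3062 * 0.95 = 2909
80+: 12160 * 0.958 + 6840 * 0.341 = 11649 + 2332 = 13981
Net migration: 80+ + 150 → 14131
Population now: 0–19=2252, 20–39=2534, 40–59=18716, 60–79=2909, 80+=14131
— Period 3 —
Births: 2534 * 0.086 = 218, 18716 * 0.186 = 3481 → total 3699
20–39: 2252 * 0.954 = 2148
40–59: 2534 * 0.957 = 2425
60–79: 18716 * 0.95 = 17780
80+: 2909 * 0.958 + 14131 * 0.341 = 2787 + 4819 = 7606
Net migration: 80+ + 150 → 7756
Population now: 0–19=3699, 20–39=2148, 40–59=2425, 60–79=17780, 80+=7756
— Period 4 —
Births: 2148 * 0.086 = 185, 2425 * 0.186 = 451 → total 636
20–39: 3699 * 0.954 = 3529
40–59: 2148 * 0.957 = 2056
60–79: 2425 * 0.95 = 2304
80+: 17780 * 0.958 + 7756 * 0.341 = 17033 + 2645 = 19678
Net migration: 80+ + 150 → 19828
Population now: 0–19=636, 20–39=3529, 40–59=2056, 60–79=2304, 80+=19828
Total after period 4: 636 + 3529 + 2056 + 2304 + 19828 = 28353

28353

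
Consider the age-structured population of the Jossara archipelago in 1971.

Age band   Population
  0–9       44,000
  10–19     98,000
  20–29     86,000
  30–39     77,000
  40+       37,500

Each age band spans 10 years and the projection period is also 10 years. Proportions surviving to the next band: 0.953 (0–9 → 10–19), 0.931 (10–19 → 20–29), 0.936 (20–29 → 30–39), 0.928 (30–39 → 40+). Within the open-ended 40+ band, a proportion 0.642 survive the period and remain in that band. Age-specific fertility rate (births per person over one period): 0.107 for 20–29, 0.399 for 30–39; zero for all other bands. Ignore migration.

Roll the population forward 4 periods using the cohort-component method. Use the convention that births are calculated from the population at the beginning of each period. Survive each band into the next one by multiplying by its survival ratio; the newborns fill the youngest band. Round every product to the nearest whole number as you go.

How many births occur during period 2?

41880

— Period 1 —
Births: 86000 * 0.107 = 9202, 77000 * 0.399 = 30723 ⇒ total 39925
10–19: 44000 * 0.953 = 41932
20–29: 98000 * 0.931 = 91238
30–39: 86000 * 0.936 = 80496
40+: 77000 * 0.928 + 37500 * 0.642 = 71456 + 24075 = 95531
→ [39925, 41932, 91238, 80496, 95531]
— Period 2 —
Births: 91238 * 0.107 = 9762, 80496 * 0.399 = 32118 ⇒ total 41880
10–19: 39925 * 0.953 = 38049
20–29: 41932 * 0.931 = 39039
30–39: 91238 * 0.936 = 85399
40+: 80496 * 0.928 + 95531 * 0.642 = 74700 + 61331 = 136031
→ [41880, 38049, 39039, 85399, 136031]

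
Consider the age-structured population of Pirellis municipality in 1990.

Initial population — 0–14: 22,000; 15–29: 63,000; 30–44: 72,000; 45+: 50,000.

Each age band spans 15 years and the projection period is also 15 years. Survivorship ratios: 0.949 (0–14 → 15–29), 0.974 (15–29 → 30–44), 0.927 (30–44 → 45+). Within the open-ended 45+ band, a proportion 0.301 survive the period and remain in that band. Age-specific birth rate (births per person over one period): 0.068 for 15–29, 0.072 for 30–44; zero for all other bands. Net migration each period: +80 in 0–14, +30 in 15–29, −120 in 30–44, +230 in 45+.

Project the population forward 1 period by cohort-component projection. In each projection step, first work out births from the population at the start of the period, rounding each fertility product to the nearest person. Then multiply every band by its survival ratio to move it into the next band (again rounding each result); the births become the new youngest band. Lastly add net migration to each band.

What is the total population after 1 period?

173722

— Period 1 —
Births: 63000 * 0.068 = 4284, 72000 * 0.072 = 5184 → total 9468
15–29: 22000 * 0.949 = 20878
30–44: 63000 * 0.974 = 61362
45+: 72000 * 0.927 + 50000 * 0.301 = 66744 + 15050 = 81794
Net migration: 0–14 + 80 → 9548; 15–29 + 30 → 20908; 30–44 − 120 → 61242; 45+ + 230 → 82024
→ [9548, 20908, 61242, 82024]
Total after period 1: 9548 + 20908 + 61242 + 82024 = 173722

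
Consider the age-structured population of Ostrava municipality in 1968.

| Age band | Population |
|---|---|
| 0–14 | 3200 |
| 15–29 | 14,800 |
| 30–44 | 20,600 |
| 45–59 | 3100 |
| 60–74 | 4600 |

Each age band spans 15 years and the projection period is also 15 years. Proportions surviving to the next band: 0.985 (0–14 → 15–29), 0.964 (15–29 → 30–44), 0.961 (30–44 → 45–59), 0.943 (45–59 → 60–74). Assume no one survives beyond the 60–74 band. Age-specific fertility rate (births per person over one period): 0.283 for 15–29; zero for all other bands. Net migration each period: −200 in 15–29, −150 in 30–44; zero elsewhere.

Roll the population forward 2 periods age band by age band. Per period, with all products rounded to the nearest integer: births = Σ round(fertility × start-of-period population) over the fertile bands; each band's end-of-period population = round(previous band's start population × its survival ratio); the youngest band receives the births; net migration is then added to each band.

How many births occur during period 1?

(Groups numbered youngest = 1 to oldest = 5.)
Period 1.
Births: 14800 × 0.283 = 4188
Group 2: 3200 × 0.985 = 3152
Group 3: 14800 × 0.964 = 14267
Group 4: 20600 × 0.961 = 19797
Group 5: 3100 × 0.943 = 2923
Net migration: Group 2 − 200 → 2952; Group 3 − 150 → 14117
Population now: 0–14=4188, 15–29=2952, 30–44=14117, 45–59=19797, 60–74=2923

4188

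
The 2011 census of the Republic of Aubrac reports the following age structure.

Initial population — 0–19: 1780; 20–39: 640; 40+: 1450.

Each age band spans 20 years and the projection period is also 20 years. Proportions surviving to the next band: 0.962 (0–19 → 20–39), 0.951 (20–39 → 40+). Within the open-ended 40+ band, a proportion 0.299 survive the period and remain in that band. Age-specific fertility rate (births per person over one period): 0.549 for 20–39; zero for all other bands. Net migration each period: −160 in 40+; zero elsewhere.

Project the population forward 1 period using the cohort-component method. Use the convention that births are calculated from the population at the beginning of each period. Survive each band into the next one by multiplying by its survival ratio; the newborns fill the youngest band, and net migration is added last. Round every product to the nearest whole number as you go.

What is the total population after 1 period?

[period 1]
Births: 640 × 0.549 = 351
20–39: 1780 × 0.962 = 1712
40+: 640 × 0.951 + 1450 × 0.299 = 609 + 434 = 1043
Net migration: 40+ − 160 → 883
Population now: 0–19=351, 20–39=1712, 40+=883
Total after period 1: 351 + 1712 + 883 = 2946

2946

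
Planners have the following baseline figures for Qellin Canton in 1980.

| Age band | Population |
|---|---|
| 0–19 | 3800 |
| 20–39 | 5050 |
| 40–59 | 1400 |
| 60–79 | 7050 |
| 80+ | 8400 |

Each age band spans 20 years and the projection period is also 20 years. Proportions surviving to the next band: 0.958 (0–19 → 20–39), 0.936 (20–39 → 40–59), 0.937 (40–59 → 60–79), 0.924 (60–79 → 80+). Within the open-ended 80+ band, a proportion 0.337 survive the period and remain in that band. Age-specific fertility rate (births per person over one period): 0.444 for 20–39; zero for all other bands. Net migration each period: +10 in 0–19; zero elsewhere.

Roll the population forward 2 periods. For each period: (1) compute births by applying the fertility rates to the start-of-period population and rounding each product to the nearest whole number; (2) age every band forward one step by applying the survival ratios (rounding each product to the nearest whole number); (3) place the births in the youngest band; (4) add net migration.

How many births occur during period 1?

2242

Period 1:
Births: 5050 × 0.444 = 2242
20–39: 3800 × 0.958 = 3640
40–59: 5050 × 0.936 = 4727
60–79: 1400 × 0.937 = 1312
80+: 7050 × 0.924 + 8400 × 0.337 = 6514 + 2831 = 9345
Net migration: 0–19 + 10 → 2252
→ [2252, 3640, 4727, 1312, 9345]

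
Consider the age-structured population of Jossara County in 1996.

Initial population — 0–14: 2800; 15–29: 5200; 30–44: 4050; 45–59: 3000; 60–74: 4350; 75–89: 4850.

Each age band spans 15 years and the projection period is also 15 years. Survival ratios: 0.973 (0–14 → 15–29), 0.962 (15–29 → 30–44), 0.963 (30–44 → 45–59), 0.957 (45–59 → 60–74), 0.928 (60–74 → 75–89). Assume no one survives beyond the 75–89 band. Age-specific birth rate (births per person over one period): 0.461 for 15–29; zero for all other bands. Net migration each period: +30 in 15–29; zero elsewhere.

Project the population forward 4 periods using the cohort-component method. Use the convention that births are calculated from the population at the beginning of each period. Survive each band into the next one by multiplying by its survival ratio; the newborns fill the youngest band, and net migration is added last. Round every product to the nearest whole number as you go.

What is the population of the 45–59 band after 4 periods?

(Bands numbered youngest = 1 to oldest = 6.)
[period 1]
Births: 5200 × 0.461 = 2397
Band 2: 2800 × 0.973 = 2724
Band 3: 5200 × 0.962 = 5002
Band 4: 4050 × 0.963 = 3900
Band 5: 3000 × 0.957 = 2871
Band 6: 4350 × 0.928 = 4037
Net migration: Band 2 + 30 → 2754
Giving 2397 / 2754 / 5002 / 3900 / 2871 / 4037.
[period 2]
Births: 2754 × 0.461 = 1270
Band 2: 2397 × 0.973 = 2332
Band 3: 2754 × 0.962 = 2649
Band 4: 5002 × 0.963 = 4817
Band 5: 3900 × 0.957 = 3732
Band 6: 2871 × 0.928 = 2664
Net migration: Band 2 + 30 → 2362
Giving 1270 / 2362 / 2649 / 4817 / 3732 / 2664.
[period 3]
Births: 2362 × 0.461 = 1089
Band 2: 1270 × 0.973 = 1236
Band 3: 2362 × 0.962 = 2272
Band 4: 2649 × 0.963 = 2551
Band 5: 4817 × 0.957 = 4610
Band 6: 3732 × 0.928 = 3463
Net migration: Band 2 + 30 → 1266
Giving 1089 / 1266 / 2272 / 2551 / 4610 / 3463.
[period 4]
Births: 1266 × 0.461 = 584
Band 2: 1089 × 0.973 = 1060
Band 3: 1266 × 0.962 = 1218
Band 4: 2272 × 0.963 = 2188
Band 5: 2551 × 0.957 = 2441
Band 6: 4610 × 0.928 = 4278
Net migration: Band 2 + 30 → 1090
Giving 584 / 1090 / 1218 / 2188 / 2441 / 4278.

2188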